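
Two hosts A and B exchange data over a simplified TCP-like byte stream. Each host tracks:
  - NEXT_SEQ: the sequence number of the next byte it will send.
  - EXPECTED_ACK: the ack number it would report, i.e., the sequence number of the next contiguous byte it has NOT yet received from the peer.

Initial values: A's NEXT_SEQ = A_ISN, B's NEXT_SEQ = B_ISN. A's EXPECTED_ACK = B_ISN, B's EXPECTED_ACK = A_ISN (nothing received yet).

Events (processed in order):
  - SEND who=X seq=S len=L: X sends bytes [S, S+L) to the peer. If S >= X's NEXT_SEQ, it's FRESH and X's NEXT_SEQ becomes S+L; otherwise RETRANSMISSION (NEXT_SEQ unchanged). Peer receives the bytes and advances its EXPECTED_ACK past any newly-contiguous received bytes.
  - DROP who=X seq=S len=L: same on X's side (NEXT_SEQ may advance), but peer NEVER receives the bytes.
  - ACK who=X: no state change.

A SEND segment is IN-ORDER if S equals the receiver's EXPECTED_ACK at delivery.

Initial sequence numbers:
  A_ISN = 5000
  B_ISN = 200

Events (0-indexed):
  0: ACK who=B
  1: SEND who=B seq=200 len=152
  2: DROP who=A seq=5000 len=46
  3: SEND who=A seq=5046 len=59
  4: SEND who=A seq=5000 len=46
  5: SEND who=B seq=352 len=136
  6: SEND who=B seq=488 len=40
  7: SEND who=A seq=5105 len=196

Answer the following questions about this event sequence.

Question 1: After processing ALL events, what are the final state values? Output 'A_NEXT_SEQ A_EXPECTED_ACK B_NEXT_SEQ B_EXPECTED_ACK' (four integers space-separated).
Answer: 5301 528 528 5301

Derivation:
After event 0: A_seq=5000 A_ack=200 B_seq=200 B_ack=5000
After event 1: A_seq=5000 A_ack=352 B_seq=352 B_ack=5000
After event 2: A_seq=5046 A_ack=352 B_seq=352 B_ack=5000
After event 3: A_seq=5105 A_ack=352 B_seq=352 B_ack=5000
After event 4: A_seq=5105 A_ack=352 B_seq=352 B_ack=5105
After event 5: A_seq=5105 A_ack=488 B_seq=488 B_ack=5105
After event 6: A_seq=5105 A_ack=528 B_seq=528 B_ack=5105
After event 7: A_seq=5301 A_ack=528 B_seq=528 B_ack=5301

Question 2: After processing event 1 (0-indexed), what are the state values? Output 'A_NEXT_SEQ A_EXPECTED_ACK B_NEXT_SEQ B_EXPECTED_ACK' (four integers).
After event 0: A_seq=5000 A_ack=200 B_seq=200 B_ack=5000
After event 1: A_seq=5000 A_ack=352 B_seq=352 B_ack=5000

5000 352 352 5000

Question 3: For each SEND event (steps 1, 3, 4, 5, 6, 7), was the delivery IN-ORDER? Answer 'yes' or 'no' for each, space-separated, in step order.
Step 1: SEND seq=200 -> in-order
Step 3: SEND seq=5046 -> out-of-order
Step 4: SEND seq=5000 -> in-order
Step 5: SEND seq=352 -> in-order
Step 6: SEND seq=488 -> in-order
Step 7: SEND seq=5105 -> in-order

Answer: yes no yes yes yes yes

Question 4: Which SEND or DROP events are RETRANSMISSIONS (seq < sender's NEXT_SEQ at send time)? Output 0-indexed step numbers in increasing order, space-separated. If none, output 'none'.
Step 1: SEND seq=200 -> fresh
Step 2: DROP seq=5000 -> fresh
Step 3: SEND seq=5046 -> fresh
Step 4: SEND seq=5000 -> retransmit
Step 5: SEND seq=352 -> fresh
Step 6: SEND seq=488 -> fresh
Step 7: SEND seq=5105 -> fresh

Answer: 4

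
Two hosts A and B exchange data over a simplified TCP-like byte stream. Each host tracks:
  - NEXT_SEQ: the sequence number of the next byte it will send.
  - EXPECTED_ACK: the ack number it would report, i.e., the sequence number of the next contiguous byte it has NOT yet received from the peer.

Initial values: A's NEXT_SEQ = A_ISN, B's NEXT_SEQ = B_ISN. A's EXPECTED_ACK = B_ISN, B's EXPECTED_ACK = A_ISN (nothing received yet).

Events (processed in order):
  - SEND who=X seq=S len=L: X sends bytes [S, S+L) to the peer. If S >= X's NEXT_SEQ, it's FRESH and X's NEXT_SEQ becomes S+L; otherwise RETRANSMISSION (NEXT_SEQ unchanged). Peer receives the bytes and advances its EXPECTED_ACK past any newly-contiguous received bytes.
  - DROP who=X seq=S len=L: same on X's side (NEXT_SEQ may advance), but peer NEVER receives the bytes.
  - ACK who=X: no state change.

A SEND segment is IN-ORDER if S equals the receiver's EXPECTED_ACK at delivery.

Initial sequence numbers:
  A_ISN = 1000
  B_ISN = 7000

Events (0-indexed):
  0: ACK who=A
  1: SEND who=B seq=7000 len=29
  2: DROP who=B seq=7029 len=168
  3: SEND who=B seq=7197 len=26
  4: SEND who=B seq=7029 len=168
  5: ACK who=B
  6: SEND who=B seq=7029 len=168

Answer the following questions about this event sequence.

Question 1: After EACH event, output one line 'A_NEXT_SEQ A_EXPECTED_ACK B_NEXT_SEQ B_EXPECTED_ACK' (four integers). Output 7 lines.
1000 7000 7000 1000
1000 7029 7029 1000
1000 7029 7197 1000
1000 7029 7223 1000
1000 7223 7223 1000
1000 7223 7223 1000
1000 7223 7223 1000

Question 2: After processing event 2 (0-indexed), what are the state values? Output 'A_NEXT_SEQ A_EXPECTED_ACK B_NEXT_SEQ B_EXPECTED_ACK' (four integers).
After event 0: A_seq=1000 A_ack=7000 B_seq=7000 B_ack=1000
After event 1: A_seq=1000 A_ack=7029 B_seq=7029 B_ack=1000
After event 2: A_seq=1000 A_ack=7029 B_seq=7197 B_ack=1000

1000 7029 7197 1000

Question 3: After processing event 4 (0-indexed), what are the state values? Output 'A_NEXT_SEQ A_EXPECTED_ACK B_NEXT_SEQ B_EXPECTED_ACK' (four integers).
After event 0: A_seq=1000 A_ack=7000 B_seq=7000 B_ack=1000
After event 1: A_seq=1000 A_ack=7029 B_seq=7029 B_ack=1000
After event 2: A_seq=1000 A_ack=7029 B_seq=7197 B_ack=1000
After event 3: A_seq=1000 A_ack=7029 B_seq=7223 B_ack=1000
After event 4: A_seq=1000 A_ack=7223 B_seq=7223 B_ack=1000

1000 7223 7223 1000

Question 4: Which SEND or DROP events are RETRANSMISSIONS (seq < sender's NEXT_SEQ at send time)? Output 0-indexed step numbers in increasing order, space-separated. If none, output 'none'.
Answer: 4 6

Derivation:
Step 1: SEND seq=7000 -> fresh
Step 2: DROP seq=7029 -> fresh
Step 3: SEND seq=7197 -> fresh
Step 4: SEND seq=7029 -> retransmit
Step 6: SEND seq=7029 -> retransmit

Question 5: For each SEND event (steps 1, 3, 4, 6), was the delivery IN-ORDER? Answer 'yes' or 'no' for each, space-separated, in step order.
Answer: yes no yes no

Derivation:
Step 1: SEND seq=7000 -> in-order
Step 3: SEND seq=7197 -> out-of-order
Step 4: SEND seq=7029 -> in-order
Step 6: SEND seq=7029 -> out-of-order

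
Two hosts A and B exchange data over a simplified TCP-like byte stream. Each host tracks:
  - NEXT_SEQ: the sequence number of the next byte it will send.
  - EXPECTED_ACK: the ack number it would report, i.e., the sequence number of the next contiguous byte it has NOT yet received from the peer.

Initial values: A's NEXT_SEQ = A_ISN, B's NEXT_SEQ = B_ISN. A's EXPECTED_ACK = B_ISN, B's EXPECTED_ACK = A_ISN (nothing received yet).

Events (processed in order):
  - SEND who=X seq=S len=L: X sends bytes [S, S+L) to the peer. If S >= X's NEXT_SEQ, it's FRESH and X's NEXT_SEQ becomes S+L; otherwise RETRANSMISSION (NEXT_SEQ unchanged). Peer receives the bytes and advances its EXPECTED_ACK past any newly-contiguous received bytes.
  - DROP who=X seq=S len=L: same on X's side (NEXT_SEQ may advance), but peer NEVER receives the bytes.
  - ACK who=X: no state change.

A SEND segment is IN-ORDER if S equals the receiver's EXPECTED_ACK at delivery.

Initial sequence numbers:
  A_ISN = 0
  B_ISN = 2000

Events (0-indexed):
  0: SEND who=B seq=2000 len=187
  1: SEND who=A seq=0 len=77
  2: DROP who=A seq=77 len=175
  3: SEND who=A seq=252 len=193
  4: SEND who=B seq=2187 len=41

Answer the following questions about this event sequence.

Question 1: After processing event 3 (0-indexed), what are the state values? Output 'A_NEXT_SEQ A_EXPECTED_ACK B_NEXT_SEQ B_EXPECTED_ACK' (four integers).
After event 0: A_seq=0 A_ack=2187 B_seq=2187 B_ack=0
After event 1: A_seq=77 A_ack=2187 B_seq=2187 B_ack=77
After event 2: A_seq=252 A_ack=2187 B_seq=2187 B_ack=77
After event 3: A_seq=445 A_ack=2187 B_seq=2187 B_ack=77

445 2187 2187 77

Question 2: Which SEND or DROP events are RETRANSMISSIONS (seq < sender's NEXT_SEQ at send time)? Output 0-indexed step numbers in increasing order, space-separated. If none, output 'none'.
Answer: none

Derivation:
Step 0: SEND seq=2000 -> fresh
Step 1: SEND seq=0 -> fresh
Step 2: DROP seq=77 -> fresh
Step 3: SEND seq=252 -> fresh
Step 4: SEND seq=2187 -> fresh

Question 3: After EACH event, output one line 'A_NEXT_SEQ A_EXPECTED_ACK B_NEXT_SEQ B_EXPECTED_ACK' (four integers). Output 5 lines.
0 2187 2187 0
77 2187 2187 77
252 2187 2187 77
445 2187 2187 77
445 2228 2228 77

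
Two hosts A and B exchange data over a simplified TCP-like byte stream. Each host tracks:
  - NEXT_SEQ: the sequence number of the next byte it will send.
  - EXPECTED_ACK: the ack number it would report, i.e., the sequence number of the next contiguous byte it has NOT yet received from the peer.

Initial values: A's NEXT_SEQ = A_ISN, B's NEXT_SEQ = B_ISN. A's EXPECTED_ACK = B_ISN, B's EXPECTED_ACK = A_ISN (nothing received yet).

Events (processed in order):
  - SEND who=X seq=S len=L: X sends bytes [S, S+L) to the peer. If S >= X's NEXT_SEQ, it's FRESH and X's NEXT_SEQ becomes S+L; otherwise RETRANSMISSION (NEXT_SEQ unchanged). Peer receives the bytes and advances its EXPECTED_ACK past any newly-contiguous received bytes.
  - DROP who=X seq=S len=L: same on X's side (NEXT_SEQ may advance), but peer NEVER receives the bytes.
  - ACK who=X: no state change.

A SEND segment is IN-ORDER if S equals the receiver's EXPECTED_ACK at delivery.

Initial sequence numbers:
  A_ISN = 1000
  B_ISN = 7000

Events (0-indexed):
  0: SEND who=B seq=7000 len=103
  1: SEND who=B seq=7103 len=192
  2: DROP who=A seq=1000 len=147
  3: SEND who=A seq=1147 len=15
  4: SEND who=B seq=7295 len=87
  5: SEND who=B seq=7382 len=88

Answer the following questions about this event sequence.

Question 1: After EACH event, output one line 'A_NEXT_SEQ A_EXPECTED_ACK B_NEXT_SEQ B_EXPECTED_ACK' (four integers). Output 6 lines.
1000 7103 7103 1000
1000 7295 7295 1000
1147 7295 7295 1000
1162 7295 7295 1000
1162 7382 7382 1000
1162 7470 7470 1000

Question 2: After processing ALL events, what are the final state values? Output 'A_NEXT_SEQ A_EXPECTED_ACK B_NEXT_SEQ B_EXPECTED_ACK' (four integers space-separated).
After event 0: A_seq=1000 A_ack=7103 B_seq=7103 B_ack=1000
After event 1: A_seq=1000 A_ack=7295 B_seq=7295 B_ack=1000
After event 2: A_seq=1147 A_ack=7295 B_seq=7295 B_ack=1000
After event 3: A_seq=1162 A_ack=7295 B_seq=7295 B_ack=1000
After event 4: A_seq=1162 A_ack=7382 B_seq=7382 B_ack=1000
After event 5: A_seq=1162 A_ack=7470 B_seq=7470 B_ack=1000

Answer: 1162 7470 7470 1000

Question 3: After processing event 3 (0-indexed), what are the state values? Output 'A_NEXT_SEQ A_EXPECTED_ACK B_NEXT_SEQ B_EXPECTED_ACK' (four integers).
After event 0: A_seq=1000 A_ack=7103 B_seq=7103 B_ack=1000
After event 1: A_seq=1000 A_ack=7295 B_seq=7295 B_ack=1000
After event 2: A_seq=1147 A_ack=7295 B_seq=7295 B_ack=1000
After event 3: A_seq=1162 A_ack=7295 B_seq=7295 B_ack=1000

1162 7295 7295 1000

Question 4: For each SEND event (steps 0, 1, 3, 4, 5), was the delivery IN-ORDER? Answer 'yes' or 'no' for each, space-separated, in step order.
Step 0: SEND seq=7000 -> in-order
Step 1: SEND seq=7103 -> in-order
Step 3: SEND seq=1147 -> out-of-order
Step 4: SEND seq=7295 -> in-order
Step 5: SEND seq=7382 -> in-order

Answer: yes yes no yes yes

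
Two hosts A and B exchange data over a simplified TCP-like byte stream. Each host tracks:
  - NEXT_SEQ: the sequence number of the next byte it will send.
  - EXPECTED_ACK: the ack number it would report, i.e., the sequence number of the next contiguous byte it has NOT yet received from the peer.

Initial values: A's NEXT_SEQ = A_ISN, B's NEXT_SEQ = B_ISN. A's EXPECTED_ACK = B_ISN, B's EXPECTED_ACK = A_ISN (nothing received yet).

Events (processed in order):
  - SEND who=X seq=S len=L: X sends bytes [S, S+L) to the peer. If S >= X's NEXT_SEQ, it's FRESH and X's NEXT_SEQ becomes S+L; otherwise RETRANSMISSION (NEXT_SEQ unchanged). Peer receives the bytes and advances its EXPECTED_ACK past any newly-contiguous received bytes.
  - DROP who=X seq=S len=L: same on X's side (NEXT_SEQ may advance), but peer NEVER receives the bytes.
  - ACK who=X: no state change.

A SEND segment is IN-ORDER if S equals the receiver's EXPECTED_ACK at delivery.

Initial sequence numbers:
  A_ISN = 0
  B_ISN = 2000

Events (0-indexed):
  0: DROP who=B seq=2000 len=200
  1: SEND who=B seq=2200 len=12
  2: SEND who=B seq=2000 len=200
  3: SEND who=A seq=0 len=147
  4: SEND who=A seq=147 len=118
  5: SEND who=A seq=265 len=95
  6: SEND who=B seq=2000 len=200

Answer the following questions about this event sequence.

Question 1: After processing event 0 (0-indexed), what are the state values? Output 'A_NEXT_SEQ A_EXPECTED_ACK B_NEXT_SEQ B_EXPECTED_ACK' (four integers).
After event 0: A_seq=0 A_ack=2000 B_seq=2200 B_ack=0

0 2000 2200 0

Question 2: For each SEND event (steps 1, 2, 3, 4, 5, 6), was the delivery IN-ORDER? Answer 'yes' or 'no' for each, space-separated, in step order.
Answer: no yes yes yes yes no

Derivation:
Step 1: SEND seq=2200 -> out-of-order
Step 2: SEND seq=2000 -> in-order
Step 3: SEND seq=0 -> in-order
Step 4: SEND seq=147 -> in-order
Step 5: SEND seq=265 -> in-order
Step 6: SEND seq=2000 -> out-of-order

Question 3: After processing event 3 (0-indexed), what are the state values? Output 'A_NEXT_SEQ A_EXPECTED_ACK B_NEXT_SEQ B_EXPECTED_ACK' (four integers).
After event 0: A_seq=0 A_ack=2000 B_seq=2200 B_ack=0
After event 1: A_seq=0 A_ack=2000 B_seq=2212 B_ack=0
After event 2: A_seq=0 A_ack=2212 B_seq=2212 B_ack=0
After event 3: A_seq=147 A_ack=2212 B_seq=2212 B_ack=147

147 2212 2212 147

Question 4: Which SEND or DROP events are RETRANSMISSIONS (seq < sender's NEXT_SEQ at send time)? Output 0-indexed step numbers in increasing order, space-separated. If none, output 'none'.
Answer: 2 6

Derivation:
Step 0: DROP seq=2000 -> fresh
Step 1: SEND seq=2200 -> fresh
Step 2: SEND seq=2000 -> retransmit
Step 3: SEND seq=0 -> fresh
Step 4: SEND seq=147 -> fresh
Step 5: SEND seq=265 -> fresh
Step 6: SEND seq=2000 -> retransmit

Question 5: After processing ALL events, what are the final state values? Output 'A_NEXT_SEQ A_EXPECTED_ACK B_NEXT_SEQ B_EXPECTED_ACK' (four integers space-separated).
Answer: 360 2212 2212 360

Derivation:
After event 0: A_seq=0 A_ack=2000 B_seq=2200 B_ack=0
After event 1: A_seq=0 A_ack=2000 B_seq=2212 B_ack=0
After event 2: A_seq=0 A_ack=2212 B_seq=2212 B_ack=0
After event 3: A_seq=147 A_ack=2212 B_seq=2212 B_ack=147
After event 4: A_seq=265 A_ack=2212 B_seq=2212 B_ack=265
After event 5: A_seq=360 A_ack=2212 B_seq=2212 B_ack=360
After event 6: A_seq=360 A_ack=2212 B_seq=2212 B_ack=360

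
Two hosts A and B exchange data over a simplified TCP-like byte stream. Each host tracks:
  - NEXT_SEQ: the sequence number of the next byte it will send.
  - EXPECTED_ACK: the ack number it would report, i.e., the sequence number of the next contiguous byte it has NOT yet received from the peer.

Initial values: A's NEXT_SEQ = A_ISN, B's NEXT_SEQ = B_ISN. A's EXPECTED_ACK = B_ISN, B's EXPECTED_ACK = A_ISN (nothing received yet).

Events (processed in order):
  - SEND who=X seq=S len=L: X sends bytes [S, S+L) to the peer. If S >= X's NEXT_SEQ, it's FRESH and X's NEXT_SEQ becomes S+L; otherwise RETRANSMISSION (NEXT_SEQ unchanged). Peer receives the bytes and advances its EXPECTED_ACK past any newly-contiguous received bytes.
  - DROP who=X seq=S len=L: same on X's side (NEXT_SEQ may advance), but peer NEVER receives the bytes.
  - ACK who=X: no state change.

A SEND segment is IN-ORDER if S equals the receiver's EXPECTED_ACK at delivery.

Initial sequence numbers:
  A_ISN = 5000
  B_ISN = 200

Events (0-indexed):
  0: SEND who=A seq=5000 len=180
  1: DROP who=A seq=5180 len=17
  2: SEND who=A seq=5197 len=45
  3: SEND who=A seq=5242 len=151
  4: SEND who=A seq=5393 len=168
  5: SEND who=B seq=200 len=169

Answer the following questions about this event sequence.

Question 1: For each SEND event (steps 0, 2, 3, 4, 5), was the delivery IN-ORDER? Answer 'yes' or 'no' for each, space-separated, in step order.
Step 0: SEND seq=5000 -> in-order
Step 2: SEND seq=5197 -> out-of-order
Step 3: SEND seq=5242 -> out-of-order
Step 4: SEND seq=5393 -> out-of-order
Step 5: SEND seq=200 -> in-order

Answer: yes no no no yes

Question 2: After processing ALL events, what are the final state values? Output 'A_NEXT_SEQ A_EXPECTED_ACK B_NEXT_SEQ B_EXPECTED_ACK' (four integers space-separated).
After event 0: A_seq=5180 A_ack=200 B_seq=200 B_ack=5180
After event 1: A_seq=5197 A_ack=200 B_seq=200 B_ack=5180
After event 2: A_seq=5242 A_ack=200 B_seq=200 B_ack=5180
After event 3: A_seq=5393 A_ack=200 B_seq=200 B_ack=5180
After event 4: A_seq=5561 A_ack=200 B_seq=200 B_ack=5180
After event 5: A_seq=5561 A_ack=369 B_seq=369 B_ack=5180

Answer: 5561 369 369 5180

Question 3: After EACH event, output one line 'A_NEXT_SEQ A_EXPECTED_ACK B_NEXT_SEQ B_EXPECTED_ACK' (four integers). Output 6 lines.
5180 200 200 5180
5197 200 200 5180
5242 200 200 5180
5393 200 200 5180
5561 200 200 5180
5561 369 369 5180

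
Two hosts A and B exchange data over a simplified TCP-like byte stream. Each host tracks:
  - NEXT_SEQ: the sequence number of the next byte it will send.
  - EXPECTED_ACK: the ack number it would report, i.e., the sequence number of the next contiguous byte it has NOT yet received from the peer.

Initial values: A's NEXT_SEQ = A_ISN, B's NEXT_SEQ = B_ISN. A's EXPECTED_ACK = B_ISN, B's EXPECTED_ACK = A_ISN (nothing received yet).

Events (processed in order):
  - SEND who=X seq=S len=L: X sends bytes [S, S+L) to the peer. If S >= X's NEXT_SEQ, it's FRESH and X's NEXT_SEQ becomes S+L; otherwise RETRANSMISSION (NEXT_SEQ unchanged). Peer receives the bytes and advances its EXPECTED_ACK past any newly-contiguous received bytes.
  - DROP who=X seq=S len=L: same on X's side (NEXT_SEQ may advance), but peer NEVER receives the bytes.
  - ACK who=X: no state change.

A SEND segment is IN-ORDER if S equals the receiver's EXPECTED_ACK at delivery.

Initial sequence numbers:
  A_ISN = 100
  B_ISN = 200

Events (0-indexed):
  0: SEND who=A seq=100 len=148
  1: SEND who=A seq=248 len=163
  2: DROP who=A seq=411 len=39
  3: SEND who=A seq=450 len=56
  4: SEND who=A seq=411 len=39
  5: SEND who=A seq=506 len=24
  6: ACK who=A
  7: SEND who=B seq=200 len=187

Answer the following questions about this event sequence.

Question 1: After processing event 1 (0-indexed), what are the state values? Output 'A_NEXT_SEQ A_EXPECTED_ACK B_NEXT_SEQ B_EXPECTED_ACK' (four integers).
After event 0: A_seq=248 A_ack=200 B_seq=200 B_ack=248
After event 1: A_seq=411 A_ack=200 B_seq=200 B_ack=411

411 200 200 411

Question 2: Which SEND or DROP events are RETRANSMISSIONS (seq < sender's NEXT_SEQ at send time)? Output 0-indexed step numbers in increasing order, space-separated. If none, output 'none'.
Step 0: SEND seq=100 -> fresh
Step 1: SEND seq=248 -> fresh
Step 2: DROP seq=411 -> fresh
Step 3: SEND seq=450 -> fresh
Step 4: SEND seq=411 -> retransmit
Step 5: SEND seq=506 -> fresh
Step 7: SEND seq=200 -> fresh

Answer: 4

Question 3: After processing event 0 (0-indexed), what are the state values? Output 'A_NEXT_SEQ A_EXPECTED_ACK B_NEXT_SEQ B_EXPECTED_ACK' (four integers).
After event 0: A_seq=248 A_ack=200 B_seq=200 B_ack=248

248 200 200 248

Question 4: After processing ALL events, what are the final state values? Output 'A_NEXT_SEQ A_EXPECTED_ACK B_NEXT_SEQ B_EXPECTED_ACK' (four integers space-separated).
Answer: 530 387 387 530

Derivation:
After event 0: A_seq=248 A_ack=200 B_seq=200 B_ack=248
After event 1: A_seq=411 A_ack=200 B_seq=200 B_ack=411
After event 2: A_seq=450 A_ack=200 B_seq=200 B_ack=411
After event 3: A_seq=506 A_ack=200 B_seq=200 B_ack=411
After event 4: A_seq=506 A_ack=200 B_seq=200 B_ack=506
After event 5: A_seq=530 A_ack=200 B_seq=200 B_ack=530
After event 6: A_seq=530 A_ack=200 B_seq=200 B_ack=530
After event 7: A_seq=530 A_ack=387 B_seq=387 B_ack=530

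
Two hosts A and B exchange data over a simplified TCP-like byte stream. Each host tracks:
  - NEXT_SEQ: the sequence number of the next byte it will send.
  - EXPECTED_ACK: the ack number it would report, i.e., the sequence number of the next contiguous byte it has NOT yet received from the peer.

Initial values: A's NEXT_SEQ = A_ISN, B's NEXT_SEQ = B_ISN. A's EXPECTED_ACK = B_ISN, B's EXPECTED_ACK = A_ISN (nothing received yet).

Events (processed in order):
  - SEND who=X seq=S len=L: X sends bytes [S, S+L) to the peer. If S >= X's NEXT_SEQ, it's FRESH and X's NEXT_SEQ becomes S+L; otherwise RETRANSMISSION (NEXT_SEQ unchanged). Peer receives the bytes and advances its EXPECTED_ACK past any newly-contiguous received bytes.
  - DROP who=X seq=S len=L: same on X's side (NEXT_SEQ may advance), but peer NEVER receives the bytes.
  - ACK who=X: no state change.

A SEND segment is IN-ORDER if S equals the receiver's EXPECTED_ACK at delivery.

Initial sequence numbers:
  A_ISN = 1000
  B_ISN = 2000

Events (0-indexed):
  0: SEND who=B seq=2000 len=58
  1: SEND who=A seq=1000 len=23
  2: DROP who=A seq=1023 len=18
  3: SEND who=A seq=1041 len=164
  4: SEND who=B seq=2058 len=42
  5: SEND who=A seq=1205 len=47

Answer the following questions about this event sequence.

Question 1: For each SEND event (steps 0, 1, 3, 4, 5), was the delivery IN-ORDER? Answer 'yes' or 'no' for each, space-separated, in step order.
Step 0: SEND seq=2000 -> in-order
Step 1: SEND seq=1000 -> in-order
Step 3: SEND seq=1041 -> out-of-order
Step 4: SEND seq=2058 -> in-order
Step 5: SEND seq=1205 -> out-of-order

Answer: yes yes no yes no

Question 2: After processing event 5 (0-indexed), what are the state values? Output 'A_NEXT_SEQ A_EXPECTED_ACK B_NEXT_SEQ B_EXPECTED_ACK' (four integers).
After event 0: A_seq=1000 A_ack=2058 B_seq=2058 B_ack=1000
After event 1: A_seq=1023 A_ack=2058 B_seq=2058 B_ack=1023
After event 2: A_seq=1041 A_ack=2058 B_seq=2058 B_ack=1023
After event 3: A_seq=1205 A_ack=2058 B_seq=2058 B_ack=1023
After event 4: A_seq=1205 A_ack=2100 B_seq=2100 B_ack=1023
After event 5: A_seq=1252 A_ack=2100 B_seq=2100 B_ack=1023

1252 2100 2100 1023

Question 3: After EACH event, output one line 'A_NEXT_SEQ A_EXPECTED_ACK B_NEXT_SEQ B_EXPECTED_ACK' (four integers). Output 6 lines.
1000 2058 2058 1000
1023 2058 2058 1023
1041 2058 2058 1023
1205 2058 2058 1023
1205 2100 2100 1023
1252 2100 2100 1023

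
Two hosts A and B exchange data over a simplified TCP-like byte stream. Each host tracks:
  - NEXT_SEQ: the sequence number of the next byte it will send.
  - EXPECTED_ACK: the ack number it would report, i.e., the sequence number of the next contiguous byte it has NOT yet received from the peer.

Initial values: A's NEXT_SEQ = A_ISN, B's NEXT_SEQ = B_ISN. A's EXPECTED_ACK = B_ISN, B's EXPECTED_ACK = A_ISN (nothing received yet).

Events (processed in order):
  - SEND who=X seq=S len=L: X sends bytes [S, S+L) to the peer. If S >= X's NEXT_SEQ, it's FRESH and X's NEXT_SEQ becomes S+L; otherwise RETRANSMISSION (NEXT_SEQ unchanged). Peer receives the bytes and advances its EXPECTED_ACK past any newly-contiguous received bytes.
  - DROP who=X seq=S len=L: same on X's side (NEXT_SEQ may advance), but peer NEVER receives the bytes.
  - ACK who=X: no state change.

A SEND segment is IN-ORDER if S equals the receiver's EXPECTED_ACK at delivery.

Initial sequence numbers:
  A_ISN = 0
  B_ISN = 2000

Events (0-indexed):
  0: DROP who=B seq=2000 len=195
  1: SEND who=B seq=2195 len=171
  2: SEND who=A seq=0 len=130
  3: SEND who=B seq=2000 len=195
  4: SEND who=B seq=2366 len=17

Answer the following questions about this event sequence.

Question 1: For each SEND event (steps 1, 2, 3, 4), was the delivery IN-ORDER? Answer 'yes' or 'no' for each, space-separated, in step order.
Step 1: SEND seq=2195 -> out-of-order
Step 2: SEND seq=0 -> in-order
Step 3: SEND seq=2000 -> in-order
Step 4: SEND seq=2366 -> in-order

Answer: no yes yes yes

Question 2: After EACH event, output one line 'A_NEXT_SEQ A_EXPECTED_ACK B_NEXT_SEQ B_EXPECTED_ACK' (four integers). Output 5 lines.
0 2000 2195 0
0 2000 2366 0
130 2000 2366 130
130 2366 2366 130
130 2383 2383 130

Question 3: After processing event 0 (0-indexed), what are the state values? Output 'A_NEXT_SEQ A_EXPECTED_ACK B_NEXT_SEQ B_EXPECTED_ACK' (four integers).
After event 0: A_seq=0 A_ack=2000 B_seq=2195 B_ack=0

0 2000 2195 0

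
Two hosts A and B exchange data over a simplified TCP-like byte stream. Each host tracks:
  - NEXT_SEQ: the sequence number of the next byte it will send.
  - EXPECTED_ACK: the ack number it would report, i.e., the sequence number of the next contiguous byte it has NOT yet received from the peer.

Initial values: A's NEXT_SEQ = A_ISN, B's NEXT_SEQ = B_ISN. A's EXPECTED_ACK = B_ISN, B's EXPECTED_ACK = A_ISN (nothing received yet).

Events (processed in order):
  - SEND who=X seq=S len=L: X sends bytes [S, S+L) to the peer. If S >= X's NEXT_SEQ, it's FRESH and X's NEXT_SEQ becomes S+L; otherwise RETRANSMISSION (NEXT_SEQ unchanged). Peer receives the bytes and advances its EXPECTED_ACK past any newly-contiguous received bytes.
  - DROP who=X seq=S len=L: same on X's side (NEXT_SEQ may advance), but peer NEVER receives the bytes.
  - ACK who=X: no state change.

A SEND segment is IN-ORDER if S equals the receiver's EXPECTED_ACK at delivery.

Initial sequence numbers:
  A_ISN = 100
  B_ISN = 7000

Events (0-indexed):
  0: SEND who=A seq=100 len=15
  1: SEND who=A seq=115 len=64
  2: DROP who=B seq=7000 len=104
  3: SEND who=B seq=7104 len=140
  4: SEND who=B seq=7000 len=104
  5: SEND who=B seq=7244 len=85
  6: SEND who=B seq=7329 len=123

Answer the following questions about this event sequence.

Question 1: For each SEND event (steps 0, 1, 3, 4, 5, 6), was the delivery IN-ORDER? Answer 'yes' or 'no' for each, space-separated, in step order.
Answer: yes yes no yes yes yes

Derivation:
Step 0: SEND seq=100 -> in-order
Step 1: SEND seq=115 -> in-order
Step 3: SEND seq=7104 -> out-of-order
Step 4: SEND seq=7000 -> in-order
Step 5: SEND seq=7244 -> in-order
Step 6: SEND seq=7329 -> in-order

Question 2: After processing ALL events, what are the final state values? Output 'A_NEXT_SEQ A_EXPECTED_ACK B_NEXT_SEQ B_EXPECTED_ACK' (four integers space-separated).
After event 0: A_seq=115 A_ack=7000 B_seq=7000 B_ack=115
After event 1: A_seq=179 A_ack=7000 B_seq=7000 B_ack=179
After event 2: A_seq=179 A_ack=7000 B_seq=7104 B_ack=179
After event 3: A_seq=179 A_ack=7000 B_seq=7244 B_ack=179
After event 4: A_seq=179 A_ack=7244 B_seq=7244 B_ack=179
After event 5: A_seq=179 A_ack=7329 B_seq=7329 B_ack=179
After event 6: A_seq=179 A_ack=7452 B_seq=7452 B_ack=179

Answer: 179 7452 7452 179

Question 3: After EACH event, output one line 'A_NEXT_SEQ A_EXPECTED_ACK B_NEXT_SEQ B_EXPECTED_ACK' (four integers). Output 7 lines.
115 7000 7000 115
179 7000 7000 179
179 7000 7104 179
179 7000 7244 179
179 7244 7244 179
179 7329 7329 179
179 7452 7452 179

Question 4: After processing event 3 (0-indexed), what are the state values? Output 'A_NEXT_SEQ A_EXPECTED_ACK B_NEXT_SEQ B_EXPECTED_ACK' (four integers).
After event 0: A_seq=115 A_ack=7000 B_seq=7000 B_ack=115
After event 1: A_seq=179 A_ack=7000 B_seq=7000 B_ack=179
After event 2: A_seq=179 A_ack=7000 B_seq=7104 B_ack=179
After event 3: A_seq=179 A_ack=7000 B_seq=7244 B_ack=179

179 7000 7244 179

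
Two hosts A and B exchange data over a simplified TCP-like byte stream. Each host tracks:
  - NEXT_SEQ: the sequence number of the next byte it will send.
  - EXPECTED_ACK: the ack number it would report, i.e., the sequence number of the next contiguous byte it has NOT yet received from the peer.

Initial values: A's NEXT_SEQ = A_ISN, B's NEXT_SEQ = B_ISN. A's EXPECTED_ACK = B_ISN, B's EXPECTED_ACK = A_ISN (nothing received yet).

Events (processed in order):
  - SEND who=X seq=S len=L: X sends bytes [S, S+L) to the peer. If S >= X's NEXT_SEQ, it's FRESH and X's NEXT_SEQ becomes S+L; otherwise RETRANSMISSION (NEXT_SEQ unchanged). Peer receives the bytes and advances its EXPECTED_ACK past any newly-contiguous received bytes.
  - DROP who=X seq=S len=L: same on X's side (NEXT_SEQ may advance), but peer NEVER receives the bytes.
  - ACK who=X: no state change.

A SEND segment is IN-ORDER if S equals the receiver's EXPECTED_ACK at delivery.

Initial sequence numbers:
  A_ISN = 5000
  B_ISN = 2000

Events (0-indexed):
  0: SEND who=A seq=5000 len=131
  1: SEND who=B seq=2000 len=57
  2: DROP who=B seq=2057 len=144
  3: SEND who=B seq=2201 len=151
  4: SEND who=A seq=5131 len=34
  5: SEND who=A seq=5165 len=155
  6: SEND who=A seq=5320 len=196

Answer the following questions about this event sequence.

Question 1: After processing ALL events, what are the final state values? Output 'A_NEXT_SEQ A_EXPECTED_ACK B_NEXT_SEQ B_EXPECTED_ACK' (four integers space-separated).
After event 0: A_seq=5131 A_ack=2000 B_seq=2000 B_ack=5131
After event 1: A_seq=5131 A_ack=2057 B_seq=2057 B_ack=5131
After event 2: A_seq=5131 A_ack=2057 B_seq=2201 B_ack=5131
After event 3: A_seq=5131 A_ack=2057 B_seq=2352 B_ack=5131
After event 4: A_seq=5165 A_ack=2057 B_seq=2352 B_ack=5165
After event 5: A_seq=5320 A_ack=2057 B_seq=2352 B_ack=5320
After event 6: A_seq=5516 A_ack=2057 B_seq=2352 B_ack=5516

Answer: 5516 2057 2352 5516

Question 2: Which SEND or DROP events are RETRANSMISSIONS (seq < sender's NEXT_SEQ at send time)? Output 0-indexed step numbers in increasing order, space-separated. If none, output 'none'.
Answer: none

Derivation:
Step 0: SEND seq=5000 -> fresh
Step 1: SEND seq=2000 -> fresh
Step 2: DROP seq=2057 -> fresh
Step 3: SEND seq=2201 -> fresh
Step 4: SEND seq=5131 -> fresh
Step 5: SEND seq=5165 -> fresh
Step 6: SEND seq=5320 -> fresh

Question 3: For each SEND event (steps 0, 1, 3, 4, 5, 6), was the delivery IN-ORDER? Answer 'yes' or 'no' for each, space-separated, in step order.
Answer: yes yes no yes yes yes

Derivation:
Step 0: SEND seq=5000 -> in-order
Step 1: SEND seq=2000 -> in-order
Step 3: SEND seq=2201 -> out-of-order
Step 4: SEND seq=5131 -> in-order
Step 5: SEND seq=5165 -> in-order
Step 6: SEND seq=5320 -> in-order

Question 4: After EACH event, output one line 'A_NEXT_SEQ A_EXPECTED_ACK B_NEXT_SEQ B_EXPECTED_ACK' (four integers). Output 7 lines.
5131 2000 2000 5131
5131 2057 2057 5131
5131 2057 2201 5131
5131 2057 2352 5131
5165 2057 2352 5165
5320 2057 2352 5320
5516 2057 2352 5516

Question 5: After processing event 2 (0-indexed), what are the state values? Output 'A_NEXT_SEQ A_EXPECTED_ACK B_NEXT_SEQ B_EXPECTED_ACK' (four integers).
After event 0: A_seq=5131 A_ack=2000 B_seq=2000 B_ack=5131
After event 1: A_seq=5131 A_ack=2057 B_seq=2057 B_ack=5131
After event 2: A_seq=5131 A_ack=2057 B_seq=2201 B_ack=5131

5131 2057 2201 5131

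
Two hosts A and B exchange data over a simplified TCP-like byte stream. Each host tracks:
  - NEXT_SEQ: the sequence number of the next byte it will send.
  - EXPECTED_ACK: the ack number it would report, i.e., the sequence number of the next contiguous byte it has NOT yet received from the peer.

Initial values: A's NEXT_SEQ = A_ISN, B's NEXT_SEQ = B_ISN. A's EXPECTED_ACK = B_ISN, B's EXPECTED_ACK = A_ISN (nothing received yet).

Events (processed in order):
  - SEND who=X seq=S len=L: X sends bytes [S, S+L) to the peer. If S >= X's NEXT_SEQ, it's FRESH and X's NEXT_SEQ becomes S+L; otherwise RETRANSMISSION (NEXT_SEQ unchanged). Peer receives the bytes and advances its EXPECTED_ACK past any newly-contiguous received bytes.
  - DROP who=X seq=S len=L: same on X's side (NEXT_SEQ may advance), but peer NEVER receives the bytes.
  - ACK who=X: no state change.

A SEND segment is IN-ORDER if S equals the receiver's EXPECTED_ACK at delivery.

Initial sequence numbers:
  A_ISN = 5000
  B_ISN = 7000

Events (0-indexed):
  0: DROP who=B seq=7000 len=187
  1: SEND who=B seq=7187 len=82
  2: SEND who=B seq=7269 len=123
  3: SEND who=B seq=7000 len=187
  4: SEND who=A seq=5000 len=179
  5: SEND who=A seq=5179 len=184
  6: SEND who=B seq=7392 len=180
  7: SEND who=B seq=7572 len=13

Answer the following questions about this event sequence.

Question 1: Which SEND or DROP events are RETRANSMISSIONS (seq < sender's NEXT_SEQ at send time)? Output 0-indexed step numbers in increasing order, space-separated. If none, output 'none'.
Answer: 3

Derivation:
Step 0: DROP seq=7000 -> fresh
Step 1: SEND seq=7187 -> fresh
Step 2: SEND seq=7269 -> fresh
Step 3: SEND seq=7000 -> retransmit
Step 4: SEND seq=5000 -> fresh
Step 5: SEND seq=5179 -> fresh
Step 6: SEND seq=7392 -> fresh
Step 7: SEND seq=7572 -> fresh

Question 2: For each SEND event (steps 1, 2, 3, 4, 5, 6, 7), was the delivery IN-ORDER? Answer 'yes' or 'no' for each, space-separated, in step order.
Answer: no no yes yes yes yes yes

Derivation:
Step 1: SEND seq=7187 -> out-of-order
Step 2: SEND seq=7269 -> out-of-order
Step 3: SEND seq=7000 -> in-order
Step 4: SEND seq=5000 -> in-order
Step 5: SEND seq=5179 -> in-order
Step 6: SEND seq=7392 -> in-order
Step 7: SEND seq=7572 -> in-order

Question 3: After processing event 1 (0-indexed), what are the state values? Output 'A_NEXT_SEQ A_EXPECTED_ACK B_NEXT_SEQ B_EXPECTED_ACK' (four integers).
After event 0: A_seq=5000 A_ack=7000 B_seq=7187 B_ack=5000
After event 1: A_seq=5000 A_ack=7000 B_seq=7269 B_ack=5000

5000 7000 7269 5000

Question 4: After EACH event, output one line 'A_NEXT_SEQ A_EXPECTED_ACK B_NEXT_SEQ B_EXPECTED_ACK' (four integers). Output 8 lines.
5000 7000 7187 5000
5000 7000 7269 5000
5000 7000 7392 5000
5000 7392 7392 5000
5179 7392 7392 5179
5363 7392 7392 5363
5363 7572 7572 5363
5363 7585 7585 5363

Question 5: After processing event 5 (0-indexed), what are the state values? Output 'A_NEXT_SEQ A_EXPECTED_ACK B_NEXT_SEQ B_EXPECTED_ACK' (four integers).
After event 0: A_seq=5000 A_ack=7000 B_seq=7187 B_ack=5000
After event 1: A_seq=5000 A_ack=7000 B_seq=7269 B_ack=5000
After event 2: A_seq=5000 A_ack=7000 B_seq=7392 B_ack=5000
After event 3: A_seq=5000 A_ack=7392 B_seq=7392 B_ack=5000
After event 4: A_seq=5179 A_ack=7392 B_seq=7392 B_ack=5179
After event 5: A_seq=5363 A_ack=7392 B_seq=7392 B_ack=5363

5363 7392 7392 5363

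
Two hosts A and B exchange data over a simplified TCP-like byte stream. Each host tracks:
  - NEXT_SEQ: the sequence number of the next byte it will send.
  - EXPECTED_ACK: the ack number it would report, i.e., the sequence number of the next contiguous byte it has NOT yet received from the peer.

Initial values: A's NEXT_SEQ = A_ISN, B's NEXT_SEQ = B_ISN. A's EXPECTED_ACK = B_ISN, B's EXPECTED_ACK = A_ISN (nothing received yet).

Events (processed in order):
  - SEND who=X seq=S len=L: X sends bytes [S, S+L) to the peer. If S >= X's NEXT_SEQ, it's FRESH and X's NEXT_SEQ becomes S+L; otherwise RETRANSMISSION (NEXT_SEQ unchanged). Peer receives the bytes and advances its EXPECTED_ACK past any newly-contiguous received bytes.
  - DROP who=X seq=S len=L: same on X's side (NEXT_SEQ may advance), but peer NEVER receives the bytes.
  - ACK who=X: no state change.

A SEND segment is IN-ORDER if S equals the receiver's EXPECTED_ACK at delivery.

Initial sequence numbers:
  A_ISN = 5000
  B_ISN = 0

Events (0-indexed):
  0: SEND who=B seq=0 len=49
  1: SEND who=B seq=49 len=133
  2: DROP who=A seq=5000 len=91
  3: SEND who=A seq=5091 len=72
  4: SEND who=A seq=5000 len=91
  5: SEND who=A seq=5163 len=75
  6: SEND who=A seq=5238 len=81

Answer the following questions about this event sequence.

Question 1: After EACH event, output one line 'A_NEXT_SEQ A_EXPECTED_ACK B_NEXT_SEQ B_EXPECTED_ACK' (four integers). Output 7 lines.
5000 49 49 5000
5000 182 182 5000
5091 182 182 5000
5163 182 182 5000
5163 182 182 5163
5238 182 182 5238
5319 182 182 5319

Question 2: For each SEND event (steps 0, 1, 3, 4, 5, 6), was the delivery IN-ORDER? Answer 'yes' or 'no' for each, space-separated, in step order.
Answer: yes yes no yes yes yes

Derivation:
Step 0: SEND seq=0 -> in-order
Step 1: SEND seq=49 -> in-order
Step 3: SEND seq=5091 -> out-of-order
Step 4: SEND seq=5000 -> in-order
Step 5: SEND seq=5163 -> in-order
Step 6: SEND seq=5238 -> in-order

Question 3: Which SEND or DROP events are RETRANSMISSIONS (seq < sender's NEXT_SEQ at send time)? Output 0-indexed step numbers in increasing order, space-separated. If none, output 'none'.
Answer: 4

Derivation:
Step 0: SEND seq=0 -> fresh
Step 1: SEND seq=49 -> fresh
Step 2: DROP seq=5000 -> fresh
Step 3: SEND seq=5091 -> fresh
Step 4: SEND seq=5000 -> retransmit
Step 5: SEND seq=5163 -> fresh
Step 6: SEND seq=5238 -> fresh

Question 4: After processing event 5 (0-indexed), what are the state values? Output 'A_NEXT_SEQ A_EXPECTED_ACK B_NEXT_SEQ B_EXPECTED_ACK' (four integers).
After event 0: A_seq=5000 A_ack=49 B_seq=49 B_ack=5000
After event 1: A_seq=5000 A_ack=182 B_seq=182 B_ack=5000
After event 2: A_seq=5091 A_ack=182 B_seq=182 B_ack=5000
After event 3: A_seq=5163 A_ack=182 B_seq=182 B_ack=5000
After event 4: A_seq=5163 A_ack=182 B_seq=182 B_ack=5163
After event 5: A_seq=5238 A_ack=182 B_seq=182 B_ack=5238

5238 182 182 5238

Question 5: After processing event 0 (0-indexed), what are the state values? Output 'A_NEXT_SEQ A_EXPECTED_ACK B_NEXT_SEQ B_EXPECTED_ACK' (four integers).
After event 0: A_seq=5000 A_ack=49 B_seq=49 B_ack=5000

5000 49 49 5000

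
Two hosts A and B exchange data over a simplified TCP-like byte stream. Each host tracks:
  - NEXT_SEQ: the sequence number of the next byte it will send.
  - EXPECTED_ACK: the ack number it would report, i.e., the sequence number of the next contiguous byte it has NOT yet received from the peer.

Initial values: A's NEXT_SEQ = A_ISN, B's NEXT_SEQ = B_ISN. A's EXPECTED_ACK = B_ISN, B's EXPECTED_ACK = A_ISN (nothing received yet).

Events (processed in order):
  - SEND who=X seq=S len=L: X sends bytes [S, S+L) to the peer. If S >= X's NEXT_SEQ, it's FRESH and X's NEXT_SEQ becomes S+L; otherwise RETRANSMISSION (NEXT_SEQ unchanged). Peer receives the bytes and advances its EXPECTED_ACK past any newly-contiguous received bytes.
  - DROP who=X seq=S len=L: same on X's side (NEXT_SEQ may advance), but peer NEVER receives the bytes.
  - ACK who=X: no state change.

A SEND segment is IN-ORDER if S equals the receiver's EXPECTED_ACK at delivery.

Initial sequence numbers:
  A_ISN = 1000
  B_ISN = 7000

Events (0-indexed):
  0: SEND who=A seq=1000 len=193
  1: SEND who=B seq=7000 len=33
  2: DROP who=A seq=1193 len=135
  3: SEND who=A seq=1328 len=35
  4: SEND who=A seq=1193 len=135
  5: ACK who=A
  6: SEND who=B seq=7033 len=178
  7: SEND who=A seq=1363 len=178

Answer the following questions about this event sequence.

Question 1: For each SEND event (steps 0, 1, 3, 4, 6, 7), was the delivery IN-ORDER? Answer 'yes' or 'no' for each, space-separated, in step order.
Answer: yes yes no yes yes yes

Derivation:
Step 0: SEND seq=1000 -> in-order
Step 1: SEND seq=7000 -> in-order
Step 3: SEND seq=1328 -> out-of-order
Step 4: SEND seq=1193 -> in-order
Step 6: SEND seq=7033 -> in-order
Step 7: SEND seq=1363 -> in-order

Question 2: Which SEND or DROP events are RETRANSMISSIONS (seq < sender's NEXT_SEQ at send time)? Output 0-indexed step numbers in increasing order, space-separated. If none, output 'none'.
Step 0: SEND seq=1000 -> fresh
Step 1: SEND seq=7000 -> fresh
Step 2: DROP seq=1193 -> fresh
Step 3: SEND seq=1328 -> fresh
Step 4: SEND seq=1193 -> retransmit
Step 6: SEND seq=7033 -> fresh
Step 7: SEND seq=1363 -> fresh

Answer: 4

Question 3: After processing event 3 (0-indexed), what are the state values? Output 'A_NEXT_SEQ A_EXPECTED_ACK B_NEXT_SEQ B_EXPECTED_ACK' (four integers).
After event 0: A_seq=1193 A_ack=7000 B_seq=7000 B_ack=1193
After event 1: A_seq=1193 A_ack=7033 B_seq=7033 B_ack=1193
After event 2: A_seq=1328 A_ack=7033 B_seq=7033 B_ack=1193
After event 3: A_seq=1363 A_ack=7033 B_seq=7033 B_ack=1193

1363 7033 7033 1193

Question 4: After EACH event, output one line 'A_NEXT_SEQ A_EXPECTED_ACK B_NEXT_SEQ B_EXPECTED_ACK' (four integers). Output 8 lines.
1193 7000 7000 1193
1193 7033 7033 1193
1328 7033 7033 1193
1363 7033 7033 1193
1363 7033 7033 1363
1363 7033 7033 1363
1363 7211 7211 1363
1541 7211 7211 1541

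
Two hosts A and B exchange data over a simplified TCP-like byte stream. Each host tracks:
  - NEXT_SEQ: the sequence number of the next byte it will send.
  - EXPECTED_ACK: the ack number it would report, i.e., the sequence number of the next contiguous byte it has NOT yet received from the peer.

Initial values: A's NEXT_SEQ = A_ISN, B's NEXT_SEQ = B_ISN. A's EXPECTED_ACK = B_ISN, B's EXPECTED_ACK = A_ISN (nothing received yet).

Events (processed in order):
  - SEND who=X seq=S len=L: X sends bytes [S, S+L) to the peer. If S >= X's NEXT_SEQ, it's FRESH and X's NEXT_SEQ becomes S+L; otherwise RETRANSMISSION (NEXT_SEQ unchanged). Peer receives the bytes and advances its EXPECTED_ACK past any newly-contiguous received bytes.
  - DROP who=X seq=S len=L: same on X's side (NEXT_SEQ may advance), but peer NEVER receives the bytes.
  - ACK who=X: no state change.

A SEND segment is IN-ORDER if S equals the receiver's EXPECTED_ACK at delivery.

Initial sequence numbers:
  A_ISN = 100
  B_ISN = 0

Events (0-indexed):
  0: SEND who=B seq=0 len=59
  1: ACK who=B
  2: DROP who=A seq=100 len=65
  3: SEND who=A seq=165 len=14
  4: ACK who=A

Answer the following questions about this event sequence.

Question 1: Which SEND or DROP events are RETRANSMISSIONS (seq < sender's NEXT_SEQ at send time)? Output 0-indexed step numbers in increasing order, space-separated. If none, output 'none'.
Answer: none

Derivation:
Step 0: SEND seq=0 -> fresh
Step 2: DROP seq=100 -> fresh
Step 3: SEND seq=165 -> fresh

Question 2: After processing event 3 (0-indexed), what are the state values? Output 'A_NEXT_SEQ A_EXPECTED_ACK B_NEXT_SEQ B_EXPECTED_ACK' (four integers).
After event 0: A_seq=100 A_ack=59 B_seq=59 B_ack=100
After event 1: A_seq=100 A_ack=59 B_seq=59 B_ack=100
After event 2: A_seq=165 A_ack=59 B_seq=59 B_ack=100
After event 3: A_seq=179 A_ack=59 B_seq=59 B_ack=100

179 59 59 100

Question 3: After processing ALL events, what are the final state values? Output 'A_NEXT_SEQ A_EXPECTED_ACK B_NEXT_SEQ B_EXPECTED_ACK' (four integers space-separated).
After event 0: A_seq=100 A_ack=59 B_seq=59 B_ack=100
After event 1: A_seq=100 A_ack=59 B_seq=59 B_ack=100
After event 2: A_seq=165 A_ack=59 B_seq=59 B_ack=100
After event 3: A_seq=179 A_ack=59 B_seq=59 B_ack=100
After event 4: A_seq=179 A_ack=59 B_seq=59 B_ack=100

Answer: 179 59 59 100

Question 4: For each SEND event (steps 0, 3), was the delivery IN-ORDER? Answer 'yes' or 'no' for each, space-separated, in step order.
Answer: yes no

Derivation:
Step 0: SEND seq=0 -> in-order
Step 3: SEND seq=165 -> out-of-order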